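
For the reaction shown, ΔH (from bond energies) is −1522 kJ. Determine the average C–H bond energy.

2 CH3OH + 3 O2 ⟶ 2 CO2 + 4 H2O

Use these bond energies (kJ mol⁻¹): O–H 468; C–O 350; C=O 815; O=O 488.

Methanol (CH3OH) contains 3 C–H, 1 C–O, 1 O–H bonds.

D(C–H) ≈ 397 kJ/mol

Let D be the C–H bond energy.
Σ(broken) = 6×D + 2×350 + 2×468 + 3×488 = 3100 + 6D
Σ(formed) = 4×815 + 8×468 = 7004
ΔH = Σ(broken) − Σ(formed) = (3100 + 6D) − (7004) = −3904 + 6D
Setting this equal to −1522 kJ gives 6D = 2382, so D = 397 kJ/mol.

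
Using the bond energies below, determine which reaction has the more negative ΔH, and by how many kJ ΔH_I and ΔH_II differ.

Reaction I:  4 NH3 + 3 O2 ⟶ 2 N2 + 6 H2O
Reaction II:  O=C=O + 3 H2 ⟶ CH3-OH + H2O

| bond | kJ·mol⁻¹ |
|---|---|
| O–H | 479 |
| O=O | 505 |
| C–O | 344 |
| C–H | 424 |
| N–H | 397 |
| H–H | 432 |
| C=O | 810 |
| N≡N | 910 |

Reaction I, by 1152 kJ

Reaction I:
  Bonds broken (reactants):
    N–H: 12 × 397 = 4764
    O=O: 3 × 505 = 1515
    Σ(broken) = 6279 kJ
  Bonds formed (products):
    N≡N: 2 × 910 = 1820
    O–H: 12 × 479 = 5748
    Σ(formed) = 7568 kJ
  ΔH_I = 6279 − 7568 = −1289 kJ
Reaction II:
  Bonds broken (reactants):
    C=O: 2 × 810 = 1620
    H–H: 3 × 432 = 1296
    Σ(broken) = 2916 kJ
  Bonds formed (products):
    C–H: 3 × 424 = 1272
    C–O: 1 × 344 = 344
    O–H: 3 × 479 = 1437
    Σ(formed) = 3053 kJ
  ΔH_II = 2916 − 3053 = −137 kJ
ΔH_I − ΔH_II = −1152 kJ, so reaction I has the more negative ΔH; |ΔH_I − ΔH_II| = 1152 kJ.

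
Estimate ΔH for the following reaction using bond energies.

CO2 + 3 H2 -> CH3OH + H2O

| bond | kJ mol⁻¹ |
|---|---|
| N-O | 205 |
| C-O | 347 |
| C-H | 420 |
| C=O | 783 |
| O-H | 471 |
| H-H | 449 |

ΔH ≈ −107 kJ

Bonds broken (reactants):
  C=O: 2 × 783 = 1566
  H-H: 3 × 449 = 1347
  Σ(broken) = 2913 kJ
Bonds formed (products):
  C-H: 3 × 420 = 1260
  C-O: 1 × 347 = 347
  O-H: 3 × 471 = 1413
  Σ(formed) = 3020 kJ
ΔH = Σ(broken) − Σ(formed) = 2913 − 3020 = −107 kJ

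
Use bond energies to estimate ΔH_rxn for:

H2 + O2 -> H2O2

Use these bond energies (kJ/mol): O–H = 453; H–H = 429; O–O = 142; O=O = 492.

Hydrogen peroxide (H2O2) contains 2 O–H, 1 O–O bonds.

ΔH ≈ −127 kJ

Bonds broken (reactants):
  H–H: 1 × 429 = 429
  O=O: 1 × 492 = 492
  Σ(broken) = 921 kJ
Bonds formed (products):
  O–H: 2 × 453 = 906
  O–O: 1 × 142 = 142
  Σ(formed) = 1048 kJ
ΔH = Σ(broken) − Σ(formed) = 921 − 1048 = −127 kJ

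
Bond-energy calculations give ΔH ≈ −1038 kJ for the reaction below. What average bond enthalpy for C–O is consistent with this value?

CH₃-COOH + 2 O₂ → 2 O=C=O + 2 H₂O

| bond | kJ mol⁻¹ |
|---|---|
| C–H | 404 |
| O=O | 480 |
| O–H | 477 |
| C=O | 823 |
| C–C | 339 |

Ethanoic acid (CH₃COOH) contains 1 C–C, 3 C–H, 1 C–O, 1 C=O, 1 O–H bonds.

Let D be the C–O bond energy.
Σ(broken) = 1×339 + 3×404 + 1×D + 1×823 + 1×477 + 2×480 = 3811 + D
Σ(formed) = 4×823 + 4×477 = 5200
ΔH = Σ(broken) − Σ(formed) = (3811 + D) − (5200) = −1389 + D
Setting this equal to −1038 kJ gives D = 351 kJ/mol.

D(C–O) ≈ 351 kJ/mol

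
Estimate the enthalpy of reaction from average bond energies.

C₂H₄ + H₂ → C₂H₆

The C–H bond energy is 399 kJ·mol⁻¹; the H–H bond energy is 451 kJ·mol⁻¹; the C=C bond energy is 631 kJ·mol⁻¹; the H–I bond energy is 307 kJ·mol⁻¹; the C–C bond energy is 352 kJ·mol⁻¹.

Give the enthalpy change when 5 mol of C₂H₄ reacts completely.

ΔH = −340 kJ

Bonds broken (reactants):
  C–H: 4 × 399 = 1596
  C=C: 1 × 631 = 631
  H–H: 1 × 451 = 451
  Σ(broken) = 2678 kJ
Bonds formed (products):
  C–C: 1 × 352 = 352
  C–H: 6 × 399 = 2394
  Σ(formed) = 2746 kJ
ΔH = Σ(broken) − Σ(formed) = 2678 − 2746 = −68 kJ
For 5× the reaction as written: 5 × (−68) = −340 kJ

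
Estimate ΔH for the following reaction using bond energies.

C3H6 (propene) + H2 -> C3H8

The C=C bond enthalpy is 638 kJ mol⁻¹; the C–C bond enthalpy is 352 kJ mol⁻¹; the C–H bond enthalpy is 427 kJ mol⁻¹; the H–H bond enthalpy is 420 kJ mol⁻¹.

ΔH ≈ −148 kJ

Bonds broken (reactants):
  C–C: 1 × 352 = 352
  C–H: 6 × 427 = 2562
  C=C: 1 × 638 = 638
  H–H: 1 × 420 = 420
  Σ(broken) = 3972 kJ
Bonds formed (products):
  C–C: 2 × 352 = 704
  C–H: 8 × 427 = 3416
  Σ(formed) = 4120 kJ
ΔH = Σ(broken) − Σ(formed) = 3972 − 4120 = −148 kJ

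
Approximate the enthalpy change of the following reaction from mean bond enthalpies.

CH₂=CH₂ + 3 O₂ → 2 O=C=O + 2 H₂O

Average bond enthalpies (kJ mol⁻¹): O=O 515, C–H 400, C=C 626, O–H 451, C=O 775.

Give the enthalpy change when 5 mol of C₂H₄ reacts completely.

Bonds broken (reactants):
  C–H: 4 × 400 = 1600
  C=C: 1 × 626 = 626
  O=O: 3 × 515 = 1545
  Σ(broken) = 3771 kJ
Bonds formed (products):
  C=O: 4 × 775 = 3100
  O–H: 4 × 451 = 1804
  Σ(formed) = 4904 kJ
ΔH = Σ(broken) − Σ(formed) = 3771 − 4904 = −1133 kJ
For 5× the reaction as written: 5 × (−1133) = −5665 kJ

ΔH = −5665 kJ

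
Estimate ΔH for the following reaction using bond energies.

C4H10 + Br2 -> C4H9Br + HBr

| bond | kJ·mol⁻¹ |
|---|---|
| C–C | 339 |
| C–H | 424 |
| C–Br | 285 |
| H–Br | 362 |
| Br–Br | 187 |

ΔH ≈ −36 kJ

Bonds broken (reactants):
  Br–Br: 1 × 187 = 187
  C–C: 3 × 339 = 1017
  C–H: 10 × 424 = 4240
  Σ(broken) = 5444 kJ
Bonds formed (products):
  C–Br: 1 × 285 = 285
  C–C: 3 × 339 = 1017
  C–H: 9 × 424 = 3816
  H–Br: 1 × 362 = 362
  Σ(formed) = 5480 kJ
ΔH = Σ(broken) − Σ(formed) = 5444 − 5480 = −36 kJ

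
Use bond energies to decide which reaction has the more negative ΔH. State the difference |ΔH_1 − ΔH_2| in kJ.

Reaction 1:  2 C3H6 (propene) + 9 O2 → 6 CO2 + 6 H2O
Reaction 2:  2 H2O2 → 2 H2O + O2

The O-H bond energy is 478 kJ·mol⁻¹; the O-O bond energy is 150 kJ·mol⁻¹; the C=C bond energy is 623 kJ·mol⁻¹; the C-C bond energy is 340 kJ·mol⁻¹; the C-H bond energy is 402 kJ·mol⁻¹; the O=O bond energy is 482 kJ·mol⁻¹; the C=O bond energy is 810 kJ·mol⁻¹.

Reaction 1:
  Bonds broken (reactants):
    C-C: 2 × 340 = 680
    C-H: 12 × 402 = 4824
    C=C: 2 × 623 = 1246
    O=O: 9 × 482 = 4338
    Σ(broken) = 11088 kJ
  Bonds formed (products):
    C=O: 12 × 810 = 9720
    O-H: 12 × 478 = 5736
    Σ(formed) = 15456 kJ
  ΔH_1 = 11088 − 15456 = −4368 kJ
Reaction 2:
  Bonds broken (reactants):
    O-H: 4 × 478 = 1912
    O-O: 2 × 150 = 300
    Σ(broken) = 2212 kJ
  Bonds formed (products):
    O-H: 4 × 478 = 1912
    O=O: 1 × 482 = 482
    Σ(formed) = 2394 kJ
  ΔH_2 = 2212 − 2394 = −182 kJ
ΔH_1 − ΔH_2 = −4186 kJ, so reaction 1 has the more negative ΔH; |ΔH_1 − ΔH_2| = 4186 kJ.

Reaction 1, by 4186 kJ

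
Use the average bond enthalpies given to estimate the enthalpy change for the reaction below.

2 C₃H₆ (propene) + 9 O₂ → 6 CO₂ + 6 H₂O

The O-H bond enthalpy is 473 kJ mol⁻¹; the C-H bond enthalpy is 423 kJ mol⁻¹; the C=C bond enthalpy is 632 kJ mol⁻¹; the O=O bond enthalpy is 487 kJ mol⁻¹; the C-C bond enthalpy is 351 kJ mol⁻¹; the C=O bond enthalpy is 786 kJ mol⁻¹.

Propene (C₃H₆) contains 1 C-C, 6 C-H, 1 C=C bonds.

ΔH ≈ −3683 kJ

Bonds broken (reactants):
  C-C: 2 × 351 = 702
  C-H: 12 × 423 = 5076
  C=C: 2 × 632 = 1264
  O=O: 9 × 487 = 4383
  Σ(broken) = 11425 kJ
Bonds formed (products):
  C=O: 12 × 786 = 9432
  O-H: 12 × 473 = 5676
  Σ(formed) = 15108 kJ
ΔH = Σ(broken) − Σ(formed) = 11425 − 15108 = −3683 kJ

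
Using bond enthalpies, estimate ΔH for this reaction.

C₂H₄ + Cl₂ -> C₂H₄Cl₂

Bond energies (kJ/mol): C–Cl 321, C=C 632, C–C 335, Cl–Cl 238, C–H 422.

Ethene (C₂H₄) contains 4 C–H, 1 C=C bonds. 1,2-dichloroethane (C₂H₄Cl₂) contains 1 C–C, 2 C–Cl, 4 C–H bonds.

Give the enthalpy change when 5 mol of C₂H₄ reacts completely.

ΔH = −535 kJ

Bonds broken (reactants):
  C–H: 4 × 422 = 1688
  C=C: 1 × 632 = 632
  Cl–Cl: 1 × 238 = 238
  Σ(broken) = 2558 kJ
Bonds formed (products):
  C–C: 1 × 335 = 335
  C–Cl: 2 × 321 = 642
  C–H: 4 × 422 = 1688
  Σ(formed) = 2665 kJ
ΔH = Σ(broken) − Σ(formed) = 2558 − 2665 = −107 kJ
For 5× the reaction as written: 5 × (−107) = −535 kJ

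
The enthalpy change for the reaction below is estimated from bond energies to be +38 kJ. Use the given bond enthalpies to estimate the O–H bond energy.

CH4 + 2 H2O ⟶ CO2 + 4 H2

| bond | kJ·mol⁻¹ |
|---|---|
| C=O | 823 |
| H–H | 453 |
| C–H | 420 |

D(O–H) ≈ 454 kJ/mol

Let D be the O–H bond energy.
Σ(broken) = 4×420 + 4×D = 1680 + 4D
Σ(formed) = 2×823 + 4×453 = 3458
ΔH = Σ(broken) − Σ(formed) = (1680 + 4D) − (3458) = −1778 + 4D
Setting this equal to +38 kJ gives 4D = 1816, so D = 454 kJ/mol.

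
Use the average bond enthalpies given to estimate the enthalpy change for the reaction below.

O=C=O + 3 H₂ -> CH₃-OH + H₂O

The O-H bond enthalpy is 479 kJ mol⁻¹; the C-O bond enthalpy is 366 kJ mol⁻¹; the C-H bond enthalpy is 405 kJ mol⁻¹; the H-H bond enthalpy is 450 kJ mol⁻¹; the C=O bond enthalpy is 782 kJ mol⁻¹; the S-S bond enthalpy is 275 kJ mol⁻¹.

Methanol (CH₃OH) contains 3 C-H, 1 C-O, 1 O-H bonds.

Bonds broken (reactants):
  C=O: 2 × 782 = 1564
  H-H: 3 × 450 = 1350
  Σ(broken) = 2914 kJ
Bonds formed (products):
  C-H: 3 × 405 = 1215
  C-O: 1 × 366 = 366
  O-H: 3 × 479 = 1437
  Σ(formed) = 3018 kJ
ΔH = Σ(broken) − Σ(formed) = 2914 − 3018 = −104 kJ

ΔH ≈ −104 kJ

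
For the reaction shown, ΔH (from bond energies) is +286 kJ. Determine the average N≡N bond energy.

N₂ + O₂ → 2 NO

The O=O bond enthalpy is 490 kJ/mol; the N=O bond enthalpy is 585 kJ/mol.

D(N≡N) ≈ 966 kJ/mol

Let D be the N≡N bond energy.
Σ(broken) = 1×D + 1×490 = 490 + D
Σ(formed) = 2×585 = 1170
ΔH = Σ(broken) − Σ(formed) = (490 + D) − (1170) = −680 + D
Setting this equal to +286 kJ gives D = 966 kJ/mol.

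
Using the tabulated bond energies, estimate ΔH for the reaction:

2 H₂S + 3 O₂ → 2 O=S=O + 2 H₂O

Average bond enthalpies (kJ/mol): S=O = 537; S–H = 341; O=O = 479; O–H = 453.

ΔH ≈ −1159 kJ

Bonds broken (reactants):
  O=O: 3 × 479 = 1437
  S–H: 4 × 341 = 1364
  Σ(broken) = 2801 kJ
Bonds formed (products):
  O–H: 4 × 453 = 1812
  S=O: 4 × 537 = 2148
  Σ(formed) = 3960 kJ
ΔH = Σ(broken) − Σ(formed) = 2801 − 3960 = −1159 kJ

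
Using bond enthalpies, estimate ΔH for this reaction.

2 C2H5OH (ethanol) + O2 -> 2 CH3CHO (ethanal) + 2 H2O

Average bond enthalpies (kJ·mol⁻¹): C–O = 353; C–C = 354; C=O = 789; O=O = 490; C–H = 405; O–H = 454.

Bonds broken (reactants):
  C–C: 2 × 354 = 708
  C–H: 10 × 405 = 4050
  C–O: 2 × 353 = 706
  O–H: 2 × 454 = 908
  O=O: 1 × 490 = 490
  Σ(broken) = 6862 kJ
Bonds formed (products):
  C–C: 2 × 354 = 708
  C–H: 8 × 405 = 3240
  C=O: 2 × 789 = 1578
  O–H: 4 × 454 = 1816
  Σ(formed) = 7342 kJ
ΔH = Σ(broken) − Σ(formed) = 6862 − 7342 = −480 kJ

ΔH ≈ −480 kJ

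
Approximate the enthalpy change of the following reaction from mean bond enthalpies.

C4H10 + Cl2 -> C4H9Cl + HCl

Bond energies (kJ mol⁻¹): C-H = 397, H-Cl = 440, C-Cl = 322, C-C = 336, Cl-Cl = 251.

ΔH ≈ −114 kJ

Bonds broken (reactants):
  C-C: 3 × 336 = 1008
  C-H: 10 × 397 = 3970
  Cl-Cl: 1 × 251 = 251
  Σ(broken) = 5229 kJ
Bonds formed (products):
  C-C: 3 × 336 = 1008
  C-Cl: 1 × 322 = 322
  C-H: 9 × 397 = 3573
  H-Cl: 1 × 440 = 440
  Σ(formed) = 5343 kJ
ΔH = Σ(broken) − Σ(formed) = 5229 − 5343 = −114 kJ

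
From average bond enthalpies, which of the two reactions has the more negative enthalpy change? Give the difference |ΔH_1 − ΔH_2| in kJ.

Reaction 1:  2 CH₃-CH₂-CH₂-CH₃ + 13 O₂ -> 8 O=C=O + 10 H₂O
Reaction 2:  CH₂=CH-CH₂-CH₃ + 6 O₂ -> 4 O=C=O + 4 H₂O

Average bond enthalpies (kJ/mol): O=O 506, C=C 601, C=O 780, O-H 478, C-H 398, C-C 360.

Reaction 1, by 2819 kJ

Reaction 1:
  Bonds broken (reactants):
    C-C: 6 × 360 = 2160
    C-H: 20 × 398 = 7960
    O=O: 13 × 506 = 6578
    Σ(broken) = 16698 kJ
  Bonds formed (products):
    C=O: 16 × 780 = 12480
    O-H: 20 × 478 = 9560
    Σ(formed) = 22040 kJ
  ΔH_1 = 16698 − 22040 = −5342 kJ
Reaction 2:
  Bonds broken (reactants):
    C-C: 2 × 360 = 720
    C-H: 8 × 398 = 3184
    C=C: 1 × 601 = 601
    O=O: 6 × 506 = 3036
    Σ(broken) = 7541 kJ
  Bonds formed (products):
    C=O: 8 × 780 = 6240
    O-H: 8 × 478 = 3824
    Σ(formed) = 10064 kJ
  ΔH_2 = 7541 − 10064 = −2523 kJ
ΔH_1 − ΔH_2 = −2819 kJ, so reaction 1 has the more negative ΔH; |ΔH_1 − ΔH_2| = 2819 kJ.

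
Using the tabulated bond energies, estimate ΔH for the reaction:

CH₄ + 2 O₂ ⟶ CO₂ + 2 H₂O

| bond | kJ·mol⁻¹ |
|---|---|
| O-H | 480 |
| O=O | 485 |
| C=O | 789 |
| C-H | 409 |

Bonds broken (reactants):
  C-H: 4 × 409 = 1636
  O=O: 2 × 485 = 970
  Σ(broken) = 2606 kJ
Bonds formed (products):
  C=O: 2 × 789 = 1578
  O-H: 4 × 480 = 1920
  Σ(formed) = 3498 kJ
ΔH = Σ(broken) − Σ(formed) = 2606 − 3498 = −892 kJ

ΔH ≈ −892 kJ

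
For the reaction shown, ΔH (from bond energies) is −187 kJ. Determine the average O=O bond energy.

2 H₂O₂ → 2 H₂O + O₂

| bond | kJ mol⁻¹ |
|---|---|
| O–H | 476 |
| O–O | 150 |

Let D be the O=O bond energy.
Σ(broken) = 4×476 + 2×150 = 2204
Σ(formed) = 4×476 + 1×D = 1904 + D
ΔH = Σ(broken) − Σ(formed) = (2204) − (1904 + D) = +300 − D
Setting this equal to −187 kJ gives D = 487 kJ/mol.

D(O=O) ≈ 487 kJ/mol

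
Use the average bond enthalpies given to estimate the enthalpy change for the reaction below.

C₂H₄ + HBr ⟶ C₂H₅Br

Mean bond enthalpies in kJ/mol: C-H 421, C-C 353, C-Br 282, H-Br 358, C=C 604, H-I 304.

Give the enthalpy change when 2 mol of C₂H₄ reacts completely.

Bonds broken (reactants):
  C-H: 4 × 421 = 1684
  C=C: 1 × 604 = 604
  H-Br: 1 × 358 = 358
  Σ(broken) = 2646 kJ
Bonds formed (products):
  C-Br: 1 × 282 = 282
  C-C: 1 × 353 = 353
  C-H: 5 × 421 = 2105
  Σ(formed) = 2740 kJ
ΔH = Σ(broken) − Σ(formed) = 2646 − 2740 = −94 kJ
For 2× the reaction as written: 2 × (−94) = −188 kJ

ΔH = −188 kJ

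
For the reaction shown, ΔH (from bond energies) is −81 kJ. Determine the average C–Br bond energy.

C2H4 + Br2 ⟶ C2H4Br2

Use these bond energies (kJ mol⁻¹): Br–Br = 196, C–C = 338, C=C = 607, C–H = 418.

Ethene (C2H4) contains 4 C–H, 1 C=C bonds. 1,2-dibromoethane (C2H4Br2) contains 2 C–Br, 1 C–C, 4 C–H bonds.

D(C–Br) ≈ 273 kJ/mol

Let D be the C–Br bond energy.
Σ(broken) = 1×196 + 4×418 + 1×607 = 2475
Σ(formed) = 2×D + 1×338 + 4×418 = 2010 + 2D
ΔH = Σ(broken) − Σ(formed) = (2475) − (2010 + 2D) = +465 − 2D
Setting this equal to −81 kJ gives 2D = 546, so D = 273 kJ/mol.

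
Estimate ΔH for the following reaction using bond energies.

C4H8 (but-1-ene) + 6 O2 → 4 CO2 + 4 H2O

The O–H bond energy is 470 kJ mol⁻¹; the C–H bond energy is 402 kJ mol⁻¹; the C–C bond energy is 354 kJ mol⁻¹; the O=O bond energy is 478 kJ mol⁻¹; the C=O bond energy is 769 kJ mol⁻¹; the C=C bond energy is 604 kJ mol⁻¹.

ΔH ≈ −2516 kJ

Bonds broken (reactants):
  C–C: 2 × 354 = 708
  C–H: 8 × 402 = 3216
  C=C: 1 × 604 = 604
  O=O: 6 × 478 = 2868
  Σ(broken) = 7396 kJ
Bonds formed (products):
  C=O: 8 × 769 = 6152
  O–H: 8 × 470 = 3760
  Σ(formed) = 9912 kJ
ΔH = Σ(broken) − Σ(formed) = 7396 − 9912 = −2516 kJ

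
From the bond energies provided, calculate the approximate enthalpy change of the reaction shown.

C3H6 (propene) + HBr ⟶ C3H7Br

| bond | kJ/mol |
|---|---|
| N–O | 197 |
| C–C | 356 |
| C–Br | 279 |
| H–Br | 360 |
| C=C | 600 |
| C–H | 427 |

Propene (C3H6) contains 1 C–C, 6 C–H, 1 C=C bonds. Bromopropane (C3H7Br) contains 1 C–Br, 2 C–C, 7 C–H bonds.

Bonds broken (reactants):
  C–C: 1 × 356 = 356
  C–H: 6 × 427 = 2562
  C=C: 1 × 600 = 600
  H–Br: 1 × 360 = 360
  Σ(broken) = 3878 kJ
Bonds formed (products):
  C–Br: 1 × 279 = 279
  C–C: 2 × 356 = 712
  C–H: 7 × 427 = 2989
  Σ(formed) = 3980 kJ
ΔH = Σ(broken) − Σ(formed) = 3878 − 3980 = −102 kJ

ΔH ≈ −102 kJ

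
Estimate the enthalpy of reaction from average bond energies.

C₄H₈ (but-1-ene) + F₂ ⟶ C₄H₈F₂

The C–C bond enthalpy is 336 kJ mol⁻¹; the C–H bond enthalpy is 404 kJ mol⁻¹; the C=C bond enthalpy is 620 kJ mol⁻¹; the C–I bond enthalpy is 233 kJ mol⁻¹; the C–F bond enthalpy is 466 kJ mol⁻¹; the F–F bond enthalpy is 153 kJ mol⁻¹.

Bonds broken (reactants):
  C–C: 2 × 336 = 672
  C–H: 8 × 404 = 3232
  C=C: 1 × 620 = 620
  F–F: 1 × 153 = 153
  Σ(broken) = 4677 kJ
Bonds formed (products):
  C–C: 3 × 336 = 1008
  C–F: 2 × 466 = 932
  C–H: 8 × 404 = 3232
  Σ(formed) = 5172 kJ
ΔH = Σ(broken) − Σ(formed) = 4677 − 5172 = −495 kJ

ΔH ≈ −495 kJ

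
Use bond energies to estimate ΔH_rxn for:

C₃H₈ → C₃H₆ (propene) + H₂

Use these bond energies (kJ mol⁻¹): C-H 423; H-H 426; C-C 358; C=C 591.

ΔH ≈ +187 kJ

Bonds broken (reactants):
  C-C: 2 × 358 = 716
  C-H: 8 × 423 = 3384
  Σ(broken) = 4100 kJ
Bonds formed (products):
  C-C: 1 × 358 = 358
  C-H: 6 × 423 = 2538
  C=C: 1 × 591 = 591
  H-H: 1 × 426 = 426
  Σ(formed) = 3913 kJ
ΔH = Σ(broken) − Σ(formed) = 4100 − 3913 = +187 kJ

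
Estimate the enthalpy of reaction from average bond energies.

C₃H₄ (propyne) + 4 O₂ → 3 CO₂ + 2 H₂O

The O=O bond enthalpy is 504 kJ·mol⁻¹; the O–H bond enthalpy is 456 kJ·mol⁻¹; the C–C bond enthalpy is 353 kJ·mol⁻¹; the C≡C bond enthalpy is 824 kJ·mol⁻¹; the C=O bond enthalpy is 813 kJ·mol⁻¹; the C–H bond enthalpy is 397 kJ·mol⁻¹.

Bonds broken (reactants):
  C≡C: 1 × 824 = 824
  C–C: 1 × 353 = 353
  C–H: 4 × 397 = 1588
  O=O: 4 × 504 = 2016
  Σ(broken) = 4781 kJ
Bonds formed (products):
  C=O: 6 × 813 = 4878
  O–H: 4 × 456 = 1824
  Σ(formed) = 6702 kJ
ΔH = Σ(broken) − Σ(formed) = 4781 − 6702 = −1921 kJ

ΔH ≈ −1921 kJ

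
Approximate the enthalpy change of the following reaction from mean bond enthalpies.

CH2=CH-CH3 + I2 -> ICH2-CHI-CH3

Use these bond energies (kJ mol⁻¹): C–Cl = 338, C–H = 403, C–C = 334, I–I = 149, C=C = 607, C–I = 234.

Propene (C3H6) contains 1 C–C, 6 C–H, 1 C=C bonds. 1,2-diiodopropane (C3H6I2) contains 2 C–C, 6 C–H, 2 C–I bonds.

Bonds broken (reactants):
  C–C: 1 × 334 = 334
  C–H: 6 × 403 = 2418
  C=C: 1 × 607 = 607
  I–I: 1 × 149 = 149
  Σ(broken) = 3508 kJ
Bonds formed (products):
  C–C: 2 × 334 = 668
  C–H: 6 × 403 = 2418
  C–I: 2 × 234 = 468
  Σ(formed) = 3554 kJ
ΔH = Σ(broken) − Σ(formed) = 3508 − 3554 = −46 kJ

ΔH ≈ −46 kJ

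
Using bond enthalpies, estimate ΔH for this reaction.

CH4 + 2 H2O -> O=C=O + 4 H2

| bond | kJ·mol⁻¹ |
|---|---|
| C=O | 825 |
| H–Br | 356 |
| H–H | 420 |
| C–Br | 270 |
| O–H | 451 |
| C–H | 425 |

Bonds broken (reactants):
  C–H: 4 × 425 = 1700
  O–H: 4 × 451 = 1804
  Σ(broken) = 3504 kJ
Bonds formed (products):
  C=O: 2 × 825 = 1650
  H–H: 4 × 420 = 1680
  Σ(formed) = 3330 kJ
ΔH = Σ(broken) − Σ(formed) = 3504 − 3330 = +174 kJ

ΔH ≈ +174 kJ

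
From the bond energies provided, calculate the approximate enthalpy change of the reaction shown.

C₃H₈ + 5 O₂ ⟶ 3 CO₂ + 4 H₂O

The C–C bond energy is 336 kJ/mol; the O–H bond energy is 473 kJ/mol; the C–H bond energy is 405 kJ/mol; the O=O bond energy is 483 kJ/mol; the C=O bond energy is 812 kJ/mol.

Bonds broken (reactants):
  C–C: 2 × 336 = 672
  C–H: 8 × 405 = 3240
  O=O: 5 × 483 = 2415
  Σ(broken) = 6327 kJ
Bonds formed (products):
  C=O: 6 × 812 = 4872
  O–H: 8 × 473 = 3784
  Σ(formed) = 8656 kJ
ΔH = Σ(broken) − Σ(formed) = 6327 − 8656 = −2329 kJ

ΔH ≈ −2329 kJ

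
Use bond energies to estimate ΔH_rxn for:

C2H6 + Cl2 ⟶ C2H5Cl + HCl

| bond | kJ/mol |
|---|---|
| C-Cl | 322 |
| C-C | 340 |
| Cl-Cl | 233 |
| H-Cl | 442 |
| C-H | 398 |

Bonds broken (reactants):
  C-C: 1 × 340 = 340
  C-H: 6 × 398 = 2388
  Cl-Cl: 1 × 233 = 233
  Σ(broken) = 2961 kJ
Bonds formed (products):
  C-C: 1 × 340 = 340
  C-Cl: 1 × 322 = 322
  C-H: 5 × 398 = 1990
  H-Cl: 1 × 442 = 442
  Σ(formed) = 3094 kJ
ΔH = Σ(broken) − Σ(formed) = 2961 − 3094 = −133 kJ

ΔH ≈ −133 kJ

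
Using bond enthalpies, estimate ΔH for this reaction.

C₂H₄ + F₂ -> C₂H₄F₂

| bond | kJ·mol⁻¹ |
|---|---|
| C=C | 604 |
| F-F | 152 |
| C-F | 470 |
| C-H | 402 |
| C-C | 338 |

Bonds broken (reactants):
  C-H: 4 × 402 = 1608
  C=C: 1 × 604 = 604
  F-F: 1 × 152 = 152
  Σ(broken) = 2364 kJ
Bonds formed (products):
  C-C: 1 × 338 = 338
  C-F: 2 × 470 = 940
  C-H: 4 × 402 = 1608
  Σ(formed) = 2886 kJ
ΔH = Σ(broken) − Σ(formed) = 2364 − 2886 = −522 kJ

ΔH ≈ −522 kJ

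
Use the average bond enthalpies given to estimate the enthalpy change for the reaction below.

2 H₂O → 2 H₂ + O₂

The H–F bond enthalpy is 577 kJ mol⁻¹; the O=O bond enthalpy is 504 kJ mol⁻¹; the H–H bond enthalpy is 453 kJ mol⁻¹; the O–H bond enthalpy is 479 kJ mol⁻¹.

ΔH ≈ +506 kJ

Bonds broken (reactants):
  O–H: 4 × 479 = 1916
  Σ(broken) = 1916 kJ
Bonds formed (products):
  H–H: 2 × 453 = 906
  O=O: 1 × 504 = 504
  Σ(formed) = 1410 kJ
ΔH = Σ(broken) − Σ(formed) = 1916 − 1410 = +506 kJ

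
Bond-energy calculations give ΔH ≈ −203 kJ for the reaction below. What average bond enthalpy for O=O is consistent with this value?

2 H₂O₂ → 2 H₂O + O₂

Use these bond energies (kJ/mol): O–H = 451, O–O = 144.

Let D be the O=O bond energy.
Σ(broken) = 4×451 + 2×144 = 2092
Σ(formed) = 4×451 + 1×D = 1804 + D
ΔH = Σ(broken) − Σ(formed) = (2092) − (1804 + D) = +288 − D
Setting this equal to −203 kJ gives D = 491 kJ/mol.

D(O=O) ≈ 491 kJ/mol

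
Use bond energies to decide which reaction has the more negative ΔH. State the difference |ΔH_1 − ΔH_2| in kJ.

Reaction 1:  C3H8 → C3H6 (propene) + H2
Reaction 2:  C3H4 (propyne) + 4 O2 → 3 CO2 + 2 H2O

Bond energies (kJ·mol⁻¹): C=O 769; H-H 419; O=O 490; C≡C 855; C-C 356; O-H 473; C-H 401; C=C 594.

Reaction 1:
  Bonds broken (reactants):
    C-C: 2 × 356 = 712
    C-H: 8 × 401 = 3208
    Σ(broken) = 3920 kJ
  Bonds formed (products):
    C-C: 1 × 356 = 356
    C-H: 6 × 401 = 2406
    C=C: 1 × 594 = 594
    H-H: 1 × 419 = 419
    Σ(formed) = 3775 kJ
  ΔH_1 = 3920 − 3775 = +145 kJ
Reaction 2:
  Bonds broken (reactants):
    C≡C: 1 × 855 = 855
    C-C: 1 × 356 = 356
    C-H: 4 × 401 = 1604
    O=O: 4 × 490 = 1960
    Σ(broken) = 4775 kJ
  Bonds formed (products):
    C=O: 6 × 769 = 4614
    O-H: 4 × 473 = 1892
    Σ(formed) = 6506 kJ
  ΔH_2 = 4775 − 6506 = −1731 kJ
ΔH_1 − ΔH_2 = +1876 kJ, so reaction 2 has the more negative ΔH; |ΔH_1 − ΔH_2| = 1876 kJ.

Reaction 2, by 1876 kJ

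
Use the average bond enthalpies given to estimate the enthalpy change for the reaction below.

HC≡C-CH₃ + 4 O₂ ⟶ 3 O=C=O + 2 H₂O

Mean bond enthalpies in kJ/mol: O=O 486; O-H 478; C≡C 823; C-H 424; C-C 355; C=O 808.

Bonds broken (reactants):
  C≡C: 1 × 823 = 823
  C-C: 1 × 355 = 355
  C-H: 4 × 424 = 1696
  O=O: 4 × 486 = 1944
  Σ(broken) = 4818 kJ
Bonds formed (products):
  C=O: 6 × 808 = 4848
  O-H: 4 × 478 = 1912
  Σ(formed) = 6760 kJ
ΔH = Σ(broken) − Σ(formed) = 4818 − 6760 = −1942 kJ

ΔH ≈ −1942 kJ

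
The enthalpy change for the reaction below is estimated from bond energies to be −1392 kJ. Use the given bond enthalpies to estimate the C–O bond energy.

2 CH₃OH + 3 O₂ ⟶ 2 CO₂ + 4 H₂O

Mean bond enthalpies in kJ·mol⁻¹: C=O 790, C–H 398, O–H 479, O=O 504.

Let D be the C–O bond energy.
Σ(broken) = 6×398 + 2×D + 2×479 + 3×504 = 4858 + 2D
Σ(formed) = 4×790 + 8×479 = 6992
ΔH = Σ(broken) − Σ(formed) = (4858 + 2D) − (6992) = −2134 + 2D
Setting this equal to −1392 kJ gives 2D = 742, so D = 371 kJ/mol.

D(C–O) ≈ 371 kJ/mol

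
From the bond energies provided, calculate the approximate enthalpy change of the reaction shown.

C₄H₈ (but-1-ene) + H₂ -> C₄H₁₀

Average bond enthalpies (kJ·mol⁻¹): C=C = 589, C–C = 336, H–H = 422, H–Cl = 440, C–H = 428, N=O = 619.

Bonds broken (reactants):
  C–C: 2 × 336 = 672
  C–H: 8 × 428 = 3424
  C=C: 1 × 589 = 589
  H–H: 1 × 422 = 422
  Σ(broken) = 5107 kJ
Bonds formed (products):
  C–C: 3 × 336 = 1008
  C–H: 10 × 428 = 4280
  Σ(formed) = 5288 kJ
ΔH = Σ(broken) − Σ(formed) = 5107 − 5288 = −181 kJ

ΔH ≈ −181 kJ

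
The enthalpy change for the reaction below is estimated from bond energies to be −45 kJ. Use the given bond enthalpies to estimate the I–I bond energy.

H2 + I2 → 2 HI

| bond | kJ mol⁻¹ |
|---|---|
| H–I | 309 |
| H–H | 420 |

Let D be the I–I bond energy.
Σ(broken) = 1×420 + 1×D = 420 + D
Σ(formed) = 2×309 = 618
ΔH = Σ(broken) − Σ(formed) = (420 + D) − (618) = −198 + D
Setting this equal to −45 kJ gives D = 153 kJ/mol.

D(I–I) ≈ 153 kJ/mol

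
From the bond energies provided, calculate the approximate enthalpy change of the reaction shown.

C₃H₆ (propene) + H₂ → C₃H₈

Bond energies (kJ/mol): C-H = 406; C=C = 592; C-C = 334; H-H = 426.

Bonds broken (reactants):
  C-C: 1 × 334 = 334
  C-H: 6 × 406 = 2436
  C=C: 1 × 592 = 592
  H-H: 1 × 426 = 426
  Σ(broken) = 3788 kJ
Bonds formed (products):
  C-C: 2 × 334 = 668
  C-H: 8 × 406 = 3248
  Σ(formed) = 3916 kJ
ΔH = Σ(broken) − Σ(formed) = 3788 − 3916 = −128 kJ

ΔH ≈ −128 kJ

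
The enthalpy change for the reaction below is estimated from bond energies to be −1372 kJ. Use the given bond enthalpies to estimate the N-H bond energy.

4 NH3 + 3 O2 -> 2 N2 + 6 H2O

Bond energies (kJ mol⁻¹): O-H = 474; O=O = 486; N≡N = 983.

D(N-H) ≈ 402 kJ/mol

Let D be the N-H bond energy.
Σ(broken) = 12×D + 3×486 = 1458 + 12D
Σ(formed) = 2×983 + 12×474 = 7654
ΔH = Σ(broken) − Σ(formed) = (1458 + 12D) − (7654) = −6196 + 12D
Setting this equal to −1372 kJ gives 12D = 4824, so D = 402 kJ/mol.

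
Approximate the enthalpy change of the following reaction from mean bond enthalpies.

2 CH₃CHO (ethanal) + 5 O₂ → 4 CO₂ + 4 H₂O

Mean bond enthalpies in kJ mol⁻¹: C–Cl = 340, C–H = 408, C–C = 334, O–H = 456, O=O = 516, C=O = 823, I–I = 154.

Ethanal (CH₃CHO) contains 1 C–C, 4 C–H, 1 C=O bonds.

ΔH ≈ −2074 kJ

Bonds broken (reactants):
  C–C: 2 × 334 = 668
  C–H: 8 × 408 = 3264
  C=O: 2 × 823 = 1646
  O=O: 5 × 516 = 2580
  Σ(broken) = 8158 kJ
Bonds formed (products):
  C=O: 8 × 823 = 6584
  O–H: 8 × 456 = 3648
  Σ(formed) = 10232 kJ
ΔH = Σ(broken) − Σ(formed) = 8158 − 10232 = −2074 kJ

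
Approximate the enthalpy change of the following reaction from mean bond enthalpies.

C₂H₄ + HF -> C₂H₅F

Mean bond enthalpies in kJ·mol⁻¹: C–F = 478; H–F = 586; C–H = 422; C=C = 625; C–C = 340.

Bonds broken (reactants):
  C–H: 4 × 422 = 1688
  C=C: 1 × 625 = 625
  H–F: 1 × 586 = 586
  Σ(broken) = 2899 kJ
Bonds formed (products):
  C–C: 1 × 340 = 340
  C–F: 1 × 478 = 478
  C–H: 5 × 422 = 2110
  Σ(formed) = 2928 kJ
ΔH = Σ(broken) − Σ(formed) = 2899 − 2928 = −29 kJ

ΔH ≈ −29 kJ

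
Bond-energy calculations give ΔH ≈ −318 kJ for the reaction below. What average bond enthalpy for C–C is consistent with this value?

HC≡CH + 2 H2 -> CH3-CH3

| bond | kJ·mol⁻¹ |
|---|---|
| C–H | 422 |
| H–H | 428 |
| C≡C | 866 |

Let D be the C–C bond energy.
Σ(broken) = 1×866 + 2×422 + 2×428 = 2566
Σ(formed) = 1×D + 6×422 = 2532 + D
ΔH = Σ(broken) − Σ(formed) = (2566) − (2532 + D) = +34 − D
Setting this equal to −318 kJ gives D = 352 kJ/mol.

D(C–C) ≈ 352 kJ/mol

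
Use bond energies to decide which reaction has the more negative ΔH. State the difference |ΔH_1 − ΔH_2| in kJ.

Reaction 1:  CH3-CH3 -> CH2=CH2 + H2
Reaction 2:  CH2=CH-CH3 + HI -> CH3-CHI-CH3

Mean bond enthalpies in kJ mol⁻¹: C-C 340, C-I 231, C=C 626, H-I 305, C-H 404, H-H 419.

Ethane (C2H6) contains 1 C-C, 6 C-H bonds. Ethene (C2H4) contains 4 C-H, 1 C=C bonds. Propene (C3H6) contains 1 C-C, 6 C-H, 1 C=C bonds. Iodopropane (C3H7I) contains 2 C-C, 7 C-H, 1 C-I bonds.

Reaction 1:
  Bonds broken (reactants):
    C-C: 1 × 340 = 340
    C-H: 6 × 404 = 2424
    Σ(broken) = 2764 kJ
  Bonds formed (products):
    C-H: 4 × 404 = 1616
    C=C: 1 × 626 = 626
    H-H: 1 × 419 = 419
    Σ(formed) = 2661 kJ
  ΔH_1 = 2764 − 2661 = +103 kJ
Reaction 2:
  Bonds broken (reactants):
    C-C: 1 × 340 = 340
    C-H: 6 × 404 = 2424
    C=C: 1 × 626 = 626
    H-I: 1 × 305 = 305
    Σ(broken) = 3695 kJ
  Bonds formed (products):
    C-C: 2 × 340 = 680
    C-H: 7 × 404 = 2828
    C-I: 1 × 231 = 231
    Σ(formed) = 3739 kJ
  ΔH_2 = 3695 − 3739 = −44 kJ
ΔH_1 − ΔH_2 = +147 kJ, so reaction 2 has the more negative ΔH; |ΔH_1 − ΔH_2| = 147 kJ.

Reaction 2, by 147 kJ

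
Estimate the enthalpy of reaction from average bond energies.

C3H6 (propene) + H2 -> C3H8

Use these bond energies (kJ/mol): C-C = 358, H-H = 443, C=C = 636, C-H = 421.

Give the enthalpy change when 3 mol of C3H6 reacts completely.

Bonds broken (reactants):
  C-C: 1 × 358 = 358
  C-H: 6 × 421 = 2526
  C=C: 1 × 636 = 636
  H-H: 1 × 443 = 443
  Σ(broken) = 3963 kJ
Bonds formed (products):
  C-C: 2 × 358 = 716
  C-H: 8 × 421 = 3368
  Σ(formed) = 4084 kJ
ΔH = Σ(broken) − Σ(formed) = 3963 − 4084 = −121 kJ
For 3× the reaction as written: 3 × (−121) = −363 kJ

ΔH = −363 kJ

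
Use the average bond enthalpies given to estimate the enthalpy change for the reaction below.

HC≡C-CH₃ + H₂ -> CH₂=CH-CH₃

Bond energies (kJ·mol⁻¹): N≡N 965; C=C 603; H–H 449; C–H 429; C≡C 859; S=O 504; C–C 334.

ΔH ≈ −153 kJ

Bonds broken (reactants):
  C≡C: 1 × 859 = 859
  C–C: 1 × 334 = 334
  C–H: 4 × 429 = 1716
  H–H: 1 × 449 = 449
  Σ(broken) = 3358 kJ
Bonds formed (products):
  C–C: 1 × 334 = 334
  C–H: 6 × 429 = 2574
  C=C: 1 × 603 = 603
  Σ(formed) = 3511 kJ
ΔH = Σ(broken) − Σ(formed) = 3358 − 3511 = −153 kJ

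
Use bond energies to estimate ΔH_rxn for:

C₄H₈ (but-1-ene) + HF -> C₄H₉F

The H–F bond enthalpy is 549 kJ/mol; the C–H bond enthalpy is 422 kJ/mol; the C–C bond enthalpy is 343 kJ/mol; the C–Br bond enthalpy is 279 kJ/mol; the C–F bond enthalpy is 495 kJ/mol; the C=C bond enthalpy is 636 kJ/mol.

Bonds broken (reactants):
  C–C: 2 × 343 = 686
  C–H: 8 × 422 = 3376
  C=C: 1 × 636 = 636
  H–F: 1 × 549 = 549
  Σ(broken) = 5247 kJ
Bonds formed (products):
  C–C: 3 × 343 = 1029
  C–F: 1 × 495 = 495
  C–H: 9 × 422 = 3798
  Σ(formed) = 5322 kJ
ΔH = Σ(broken) − Σ(formed) = 5247 − 5322 = −75 kJ

ΔH ≈ −75 kJ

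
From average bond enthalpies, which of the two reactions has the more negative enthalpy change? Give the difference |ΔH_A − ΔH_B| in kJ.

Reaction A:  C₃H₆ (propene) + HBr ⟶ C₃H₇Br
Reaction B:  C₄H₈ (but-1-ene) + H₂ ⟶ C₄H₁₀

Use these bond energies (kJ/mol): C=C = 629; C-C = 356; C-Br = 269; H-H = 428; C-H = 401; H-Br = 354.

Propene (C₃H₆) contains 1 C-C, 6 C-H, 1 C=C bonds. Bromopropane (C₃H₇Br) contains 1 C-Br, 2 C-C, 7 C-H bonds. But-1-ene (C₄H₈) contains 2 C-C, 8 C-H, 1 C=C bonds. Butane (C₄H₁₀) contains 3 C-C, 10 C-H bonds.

Reaction B, by 58 kJ

Reaction A:
  Bonds broken (reactants):
    C-C: 1 × 356 = 356
    C-H: 6 × 401 = 2406
    C=C: 1 × 629 = 629
    H-Br: 1 × 354 = 354
    Σ(broken) = 3745 kJ
  Bonds formed (products):
    C-Br: 1 × 269 = 269
    C-C: 2 × 356 = 712
    C-H: 7 × 401 = 2807
    Σ(formed) = 3788 kJ
  ΔH_A = 3745 − 3788 = −43 kJ
Reaction B:
  Bonds broken (reactants):
    C-C: 2 × 356 = 712
    C-H: 8 × 401 = 3208
    C=C: 1 × 629 = 629
    H-H: 1 × 428 = 428
    Σ(broken) = 4977 kJ
  Bonds formed (products):
    C-C: 3 × 356 = 1068
    C-H: 10 × 401 = 4010
    Σ(formed) = 5078 kJ
  ΔH_B = 4977 − 5078 = −101 kJ
ΔH_A − ΔH_B = +58 kJ, so reaction B has the more negative ΔH; |ΔH_A − ΔH_B| = 58 kJ.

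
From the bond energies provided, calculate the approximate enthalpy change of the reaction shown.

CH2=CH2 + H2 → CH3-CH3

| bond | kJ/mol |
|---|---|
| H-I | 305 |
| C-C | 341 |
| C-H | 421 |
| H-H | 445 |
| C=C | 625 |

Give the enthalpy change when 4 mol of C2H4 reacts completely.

Bonds broken (reactants):
  C-H: 4 × 421 = 1684
  C=C: 1 × 625 = 625
  H-H: 1 × 445 = 445
  Σ(broken) = 2754 kJ
Bonds formed (products):
  C-C: 1 × 341 = 341
  C-H: 6 × 421 = 2526
  Σ(formed) = 2867 kJ
ΔH = Σ(broken) − Σ(formed) = 2754 − 2867 = −113 kJ
For 4× the reaction as written: 4 × (−113) = −452 kJ

ΔH = −452 kJ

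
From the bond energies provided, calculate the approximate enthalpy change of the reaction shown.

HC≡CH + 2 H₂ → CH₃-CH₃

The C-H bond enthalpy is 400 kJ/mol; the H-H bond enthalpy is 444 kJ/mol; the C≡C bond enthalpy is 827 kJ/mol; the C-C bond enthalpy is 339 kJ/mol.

Bonds broken (reactants):
  C≡C: 1 × 827 = 827
  C-H: 2 × 400 = 800
  H-H: 2 × 444 = 888
  Σ(broken) = 2515 kJ
Bonds formed (products):
  C-C: 1 × 339 = 339
  C-H: 6 × 400 = 2400
  Σ(formed) = 2739 kJ
ΔH = Σ(broken) − Σ(formed) = 2515 − 2739 = −224 kJ

ΔH ≈ −224 kJ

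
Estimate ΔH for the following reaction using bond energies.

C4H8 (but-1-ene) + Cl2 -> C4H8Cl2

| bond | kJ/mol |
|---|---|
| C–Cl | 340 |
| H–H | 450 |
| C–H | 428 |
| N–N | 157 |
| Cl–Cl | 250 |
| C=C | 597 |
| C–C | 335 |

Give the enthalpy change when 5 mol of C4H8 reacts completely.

ΔH = −840 kJ

Bonds broken (reactants):
  C–C: 2 × 335 = 670
  C–H: 8 × 428 = 3424
  C=C: 1 × 597 = 597
  Cl–Cl: 1 × 250 = 250
  Σ(broken) = 4941 kJ
Bonds formed (products):
  C–C: 3 × 335 = 1005
  C–Cl: 2 × 340 = 680
  C–H: 8 × 428 = 3424
  Σ(formed) = 5109 kJ
ΔH = Σ(broken) − Σ(formed) = 4941 − 5109 = −168 kJ
For 5× the reaction as written: 5 × (−168) = −840 kJ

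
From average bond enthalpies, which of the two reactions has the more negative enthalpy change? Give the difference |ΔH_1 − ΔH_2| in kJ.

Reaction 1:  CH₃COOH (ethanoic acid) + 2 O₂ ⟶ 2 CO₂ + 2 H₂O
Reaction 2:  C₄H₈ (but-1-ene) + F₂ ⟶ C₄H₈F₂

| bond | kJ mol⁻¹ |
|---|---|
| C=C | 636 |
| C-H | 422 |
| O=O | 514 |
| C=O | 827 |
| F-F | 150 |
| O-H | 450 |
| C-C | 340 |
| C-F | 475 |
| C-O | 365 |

Reaction 1:
  Bonds broken (reactants):
    C-C: 1 × 340 = 340
    C-H: 3 × 422 = 1266
    C-O: 1 × 365 = 365
    C=O: 1 × 827 = 827
    O-H: 1 × 450 = 450
    O=O: 2 × 514 = 1028
    Σ(broken) = 4276 kJ
  Bonds formed (products):
    C=O: 4 × 827 = 3308
    O-H: 4 × 450 = 1800
    Σ(formed) = 5108 kJ
  ΔH_1 = 4276 − 5108 = −832 kJ
Reaction 2:
  Bonds broken (reactants):
    C-C: 2 × 340 = 680
    C-H: 8 × 422 = 3376
    C=C: 1 × 636 = 636
    F-F: 1 × 150 = 150
    Σ(broken) = 4842 kJ
  Bonds formed (products):
    C-C: 3 × 340 = 1020
    C-F: 2 × 475 = 950
    C-H: 8 × 422 = 3376
    Σ(formed) = 5346 kJ
  ΔH_2 = 4842 − 5346 = −504 kJ
ΔH_1 − ΔH_2 = −328 kJ, so reaction 1 has the more negative ΔH; |ΔH_1 − ΔH_2| = 328 kJ.

Reaction 1, by 328 kJ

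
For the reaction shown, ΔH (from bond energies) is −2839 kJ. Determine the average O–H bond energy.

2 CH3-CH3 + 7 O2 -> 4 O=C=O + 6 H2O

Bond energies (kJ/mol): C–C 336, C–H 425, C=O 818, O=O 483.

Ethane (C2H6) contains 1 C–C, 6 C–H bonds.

D(O–H) ≈ 454 kJ/mol

Let D be the O–H bond energy.
Σ(broken) = 2×336 + 12×425 + 7×483 = 9153
Σ(formed) = 8×818 + 12×D = 6544 + 12D
ΔH = Σ(broken) − Σ(formed) = (9153) − (6544 + 12D) = +2609 − 12D
Setting this equal to −2839 kJ gives 12D = 5448, so D = 454 kJ/mol.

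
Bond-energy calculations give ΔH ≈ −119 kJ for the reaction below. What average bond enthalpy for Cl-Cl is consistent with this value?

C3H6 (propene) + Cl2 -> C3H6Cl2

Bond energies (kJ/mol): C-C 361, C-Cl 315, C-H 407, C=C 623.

D(Cl-Cl) ≈ 249 kJ/mol

Let D be the Cl-Cl bond energy.
Σ(broken) = 1×361 + 6×407 + 1×623 + 1×D = 3426 + D
Σ(formed) = 2×361 + 2×315 + 6×407 = 3794
ΔH = Σ(broken) − Σ(formed) = (3426 + D) − (3794) = −368 + D
Setting this equal to −119 kJ gives D = 249 kJ/mol.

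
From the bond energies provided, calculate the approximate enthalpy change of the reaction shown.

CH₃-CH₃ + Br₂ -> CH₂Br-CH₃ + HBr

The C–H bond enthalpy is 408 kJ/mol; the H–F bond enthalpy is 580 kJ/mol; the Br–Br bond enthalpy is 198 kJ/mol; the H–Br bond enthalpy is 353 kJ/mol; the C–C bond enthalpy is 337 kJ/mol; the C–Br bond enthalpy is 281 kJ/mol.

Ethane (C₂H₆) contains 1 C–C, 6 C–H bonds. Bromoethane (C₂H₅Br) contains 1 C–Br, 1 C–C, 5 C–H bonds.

ΔH ≈ −28 kJ

Bonds broken (reactants):
  Br–Br: 1 × 198 = 198
  C–C: 1 × 337 = 337
  C–H: 6 × 408 = 2448
  Σ(broken) = 2983 kJ
Bonds formed (products):
  C–Br: 1 × 281 = 281
  C–C: 1 × 337 = 337
  C–H: 5 × 408 = 2040
  H–Br: 1 × 353 = 353
  Σ(formed) = 3011 kJ
ΔH = Σ(broken) − Σ(formed) = 2983 − 3011 = −28 kJ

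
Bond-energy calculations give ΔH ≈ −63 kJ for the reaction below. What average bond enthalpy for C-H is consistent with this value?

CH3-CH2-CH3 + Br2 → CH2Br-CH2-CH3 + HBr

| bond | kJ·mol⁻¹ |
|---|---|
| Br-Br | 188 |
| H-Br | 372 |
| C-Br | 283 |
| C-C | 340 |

Let D be the C-H bond energy.
Σ(broken) = 1×188 + 2×340 + 8×D = 868 + 8D
Σ(formed) = 1×283 + 2×340 + 7×D + 1×372 = 1335 + 7D
ΔH = Σ(broken) − Σ(formed) = (868 + 8D) − (1335 + 7D) = −467 + D
Setting this equal to −63 kJ gives D = 404 kJ/mol.

D(C-H) ≈ 404 kJ/mol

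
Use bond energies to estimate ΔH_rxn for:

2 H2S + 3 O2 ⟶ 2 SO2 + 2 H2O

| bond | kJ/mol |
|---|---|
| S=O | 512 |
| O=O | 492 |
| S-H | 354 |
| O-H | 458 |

ΔH ≈ −988 kJ

Bonds broken (reactants):
  O=O: 3 × 492 = 1476
  S-H: 4 × 354 = 1416
  Σ(broken) = 2892 kJ
Bonds formed (products):
  O-H: 4 × 458 = 1832
  S=O: 4 × 512 = 2048
  Σ(formed) = 3880 kJ
ΔH = Σ(broken) − Σ(formed) = 2892 − 3880 = −988 kJ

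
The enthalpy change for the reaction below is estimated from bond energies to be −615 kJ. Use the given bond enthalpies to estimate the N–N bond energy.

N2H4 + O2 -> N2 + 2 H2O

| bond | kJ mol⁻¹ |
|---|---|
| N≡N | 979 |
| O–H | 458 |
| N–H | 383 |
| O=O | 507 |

D(N–N) ≈ 157 kJ/mol

Let D be the N–N bond energy.
Σ(broken) = 4×383 + 1×D + 1×507 = 2039 + D
Σ(formed) = 1×979 + 4×458 = 2811
ΔH = Σ(broken) − Σ(formed) = (2039 + D) − (2811) = −772 + D
Setting this equal to −615 kJ gives D = 157 kJ/mol.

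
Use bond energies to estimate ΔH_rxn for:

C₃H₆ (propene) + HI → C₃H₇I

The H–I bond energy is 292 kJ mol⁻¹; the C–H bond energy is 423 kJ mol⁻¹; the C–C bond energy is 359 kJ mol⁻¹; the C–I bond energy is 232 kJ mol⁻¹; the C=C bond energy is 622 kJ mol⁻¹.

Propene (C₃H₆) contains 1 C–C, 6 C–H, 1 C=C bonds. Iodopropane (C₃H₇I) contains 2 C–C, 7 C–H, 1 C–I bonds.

ΔH ≈ −100 kJ

Bonds broken (reactants):
  C–C: 1 × 359 = 359
  C–H: 6 × 423 = 2538
  C=C: 1 × 622 = 622
  H–I: 1 × 292 = 292
  Σ(broken) = 3811 kJ
Bonds formed (products):
  C–C: 2 × 359 = 718
  C–H: 7 × 423 = 2961
  C–I: 1 × 232 = 232
  Σ(formed) = 3911 kJ
ΔH = Σ(broken) − Σ(formed) = 3811 − 3911 = −100 kJ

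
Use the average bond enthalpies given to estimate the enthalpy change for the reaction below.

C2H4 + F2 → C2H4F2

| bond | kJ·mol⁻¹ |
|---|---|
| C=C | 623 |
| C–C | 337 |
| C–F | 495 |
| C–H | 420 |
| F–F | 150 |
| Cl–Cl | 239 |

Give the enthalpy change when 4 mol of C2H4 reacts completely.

ΔH = −2216 kJ

Bonds broken (reactants):
  C–H: 4 × 420 = 1680
  C=C: 1 × 623 = 623
  F–F: 1 × 150 = 150
  Σ(broken) = 2453 kJ
Bonds formed (products):
  C–C: 1 × 337 = 337
  C–F: 2 × 495 = 990
  C–H: 4 × 420 = 1680
  Σ(formed) = 3007 kJ
ΔH = Σ(broken) − Σ(formed) = 2453 − 3007 = −554 kJ
For 4× the reaction as written: 4 × (−554) = −2216 kJ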